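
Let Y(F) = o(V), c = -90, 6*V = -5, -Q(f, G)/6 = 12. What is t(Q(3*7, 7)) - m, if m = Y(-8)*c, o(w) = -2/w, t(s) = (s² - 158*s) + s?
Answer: 16704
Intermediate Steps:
Q(f, G) = -72 (Q(f, G) = -6*12 = -72)
V = -⅚ (V = (⅙)*(-5) = -⅚ ≈ -0.83333)
t(s) = s² - 157*s
Y(F) = 12/5 (Y(F) = -2/(-⅚) = -2*(-6/5) = 12/5)
m = -216 (m = (12/5)*(-90) = -216)
t(Q(3*7, 7)) - m = -72*(-157 - 72) - 1*(-216) = -72*(-229) + 216 = 16488 + 216 = 16704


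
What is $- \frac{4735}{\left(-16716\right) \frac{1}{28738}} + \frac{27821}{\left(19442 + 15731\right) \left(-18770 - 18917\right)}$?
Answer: $\frac{90187740531402047}{11079071024658} \approx 8140.4$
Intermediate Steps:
$- \frac{4735}{\left(-16716\right) \frac{1}{28738}} + \frac{27821}{\left(19442 + 15731\right) \left(-18770 - 18917\right)} = - \frac{4735}{\left(-16716\right) \frac{1}{28738}} + \frac{27821}{35173 \left(-37687\right)} = - \frac{4735}{- \frac{8358}{14369}} + \frac{27821}{-1325564851} = \left(-4735\right) \left(- \frac{14369}{8358}\right) + 27821 \left(- \frac{1}{1325564851}\right) = \frac{68037215}{8358} - \frac{27821}{1325564851} = \frac{90187740531402047}{11079071024658}$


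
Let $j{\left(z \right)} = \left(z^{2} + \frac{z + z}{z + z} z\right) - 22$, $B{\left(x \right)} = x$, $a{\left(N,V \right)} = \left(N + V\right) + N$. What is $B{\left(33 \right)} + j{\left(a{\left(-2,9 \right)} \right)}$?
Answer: $41$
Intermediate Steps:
$a{\left(N,V \right)} = V + 2 N$
$j{\left(z \right)} = -22 + z + z^{2}$ ($j{\left(z \right)} = \left(z^{2} + \frac{2 z}{2 z} z\right) - 22 = \left(z^{2} + 2 z \frac{1}{2 z} z\right) - 22 = \left(z^{2} + 1 z\right) - 22 = \left(z^{2} + z\right) - 22 = \left(z + z^{2}\right) - 22 = -22 + z + z^{2}$)
$B{\left(33 \right)} + j{\left(a{\left(-2,9 \right)} \right)} = 33 + \left(-22 + \left(9 + 2 \left(-2\right)\right) + \left(9 + 2 \left(-2\right)\right)^{2}\right) = 33 + \left(-22 + \left(9 - 4\right) + \left(9 - 4\right)^{2}\right) = 33 + \left(-22 + 5 + 5^{2}\right) = 33 + \left(-22 + 5 + 25\right) = 33 + 8 = 41$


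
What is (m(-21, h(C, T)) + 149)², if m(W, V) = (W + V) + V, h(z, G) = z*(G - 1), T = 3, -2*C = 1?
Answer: 15876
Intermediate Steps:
C = -½ (C = -½*1 = -½ ≈ -0.50000)
h(z, G) = z*(-1 + G)
m(W, V) = W + 2*V (m(W, V) = (V + W) + V = W + 2*V)
(m(-21, h(C, T)) + 149)² = ((-21 + 2*(-(-1 + 3)/2)) + 149)² = ((-21 + 2*(-½*2)) + 149)² = ((-21 + 2*(-1)) + 149)² = ((-21 - 2) + 149)² = (-23 + 149)² = 126² = 15876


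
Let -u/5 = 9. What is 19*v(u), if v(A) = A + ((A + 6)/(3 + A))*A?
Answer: -23085/14 ≈ -1648.9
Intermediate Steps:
u = -45 (u = -5*9 = -45)
v(A) = A + A*(6 + A)/(3 + A) (v(A) = A + ((6 + A)/(3 + A))*A = A + A*(6 + A)/(3 + A))
19*v(u) = 19*(-45*(9 + 2*(-45))/(3 - 45)) = 19*(-45*(9 - 90)/(-42)) = 19*(-45*(-1/42)*(-81)) = 19*(-1215/14) = -23085/14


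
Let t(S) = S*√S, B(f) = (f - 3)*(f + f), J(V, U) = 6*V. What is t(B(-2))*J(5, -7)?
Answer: 1200*√5 ≈ 2683.3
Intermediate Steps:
B(f) = 2*f*(-3 + f) (B(f) = (-3 + f)*(2*f) = 2*f*(-3 + f))
t(S) = S^(3/2)
t(B(-2))*J(5, -7) = (2*(-2)*(-3 - 2))^(3/2)*(6*5) = (2*(-2)*(-5))^(3/2)*30 = 20^(3/2)*30 = (40*√5)*30 = 1200*√5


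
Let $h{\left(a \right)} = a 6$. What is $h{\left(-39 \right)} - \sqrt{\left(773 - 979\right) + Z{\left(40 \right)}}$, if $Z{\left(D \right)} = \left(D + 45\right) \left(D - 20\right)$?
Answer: $-234 - 3 \sqrt{166} \approx -272.65$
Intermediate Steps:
$h{\left(a \right)} = 6 a$
$Z{\left(D \right)} = \left(-20 + D\right) \left(45 + D\right)$ ($Z{\left(D \right)} = \left(45 + D\right) \left(-20 + D\right) = \left(-20 + D\right) \left(45 + D\right)$)
$h{\left(-39 \right)} - \sqrt{\left(773 - 979\right) + Z{\left(40 \right)}} = 6 \left(-39\right) - \sqrt{\left(773 - 979\right) + \left(-900 + 40^{2} + 25 \cdot 40\right)} = -234 - \sqrt{\left(773 - 979\right) + \left(-900 + 1600 + 1000\right)} = -234 - \sqrt{-206 + 1700} = -234 - \sqrt{1494} = -234 - 3 \sqrt{166}$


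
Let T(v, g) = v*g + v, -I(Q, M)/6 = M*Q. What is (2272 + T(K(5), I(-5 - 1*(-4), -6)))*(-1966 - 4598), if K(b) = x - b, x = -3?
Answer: -16751328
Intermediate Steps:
I(Q, M) = -6*M*Q
K(b) = -3 - b
T(v, g) = v + g*v (T(v, g) = g*v + v = v + g*v)
(2272 + T(K(5), I(-5 - 1*(-4), -6)))*(-1966 - 4598) = (2272 + (-3 - 1*5)*(1 - 6*(-6)*(-5 - 1*(-4))))*(-1966 - 4598) = (2272 + (-3 - 5)*(1 - 6*(-6)*(-5 + 4)))*(-6564) = (2272 - 8*(1 - 6*(-6)*(-1)))*(-6564) = (2272 - 8*(1 - 36))*(-6564) = (2272 - 8*(-35))*(-6564) = (2272 + 280)*(-6564) = 2552*(-6564) = -16751328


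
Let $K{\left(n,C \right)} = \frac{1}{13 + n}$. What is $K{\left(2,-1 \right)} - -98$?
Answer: $\frac{1471}{15} \approx 98.067$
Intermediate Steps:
$K{\left(2,-1 \right)} - -98 = \frac{1}{13 + 2} - -98 = \frac{1}{15} + 98 = \frac{1471}{15}$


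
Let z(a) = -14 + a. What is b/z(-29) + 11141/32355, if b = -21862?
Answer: 707824073/1391265 ≈ 508.76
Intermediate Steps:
b/z(-29) + 11141/32355 = -21862/(-14 - 29) + 11141/32355 = -21862/(-43) + 11141*(1/32355) = -21862*(-1/43) + 11141/32355 = 21862/43 + 11141/32355 = 707824073/1391265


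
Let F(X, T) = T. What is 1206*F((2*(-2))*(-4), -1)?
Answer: -1206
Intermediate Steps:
1206*F((2*(-2))*(-4), -1) = 1206*(-1) = -1206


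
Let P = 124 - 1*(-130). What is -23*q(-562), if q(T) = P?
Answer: -5842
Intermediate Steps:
P = 254 (P = 124 + 130 = 254)
q(T) = 254
-23*q(-562) = -23*254 = -5842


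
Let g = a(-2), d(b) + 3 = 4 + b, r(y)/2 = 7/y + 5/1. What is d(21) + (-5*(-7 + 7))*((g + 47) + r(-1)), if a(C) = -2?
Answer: 22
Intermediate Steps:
r(y) = 10 + 14/y (r(y) = 2*(7/y + 5/1) = 2*(7/y + 5*1) = 2*(7/y + 5) = 2*(5 + 7/y) = 10 + 14/y)
d(b) = 1 + b (d(b) = -3 + (4 + b) = 1 + b)
g = -2
d(21) + (-5*(-7 + 7))*((g + 47) + r(-1)) = (1 + 21) + (-5*(-7 + 7))*((-2 + 47) + (10 + 14/(-1))) = 22 + (-5*0)*(45 + (10 + 14*(-1))) = 22 + 0*(45 + (10 - 14)) = 22 + 0*(45 - 4) = 22 + 0*41 = 22 + 0 = 22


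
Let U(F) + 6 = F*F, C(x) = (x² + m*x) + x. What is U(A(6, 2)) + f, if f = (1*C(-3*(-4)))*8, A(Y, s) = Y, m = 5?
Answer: 1758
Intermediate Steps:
C(x) = x² + 6*x (C(x) = (x² + 5*x) + x = x² + 6*x)
U(F) = -6 + F² (U(F) = -6 + F*F = -6 + F²)
f = 1728 (f = (1*((-3*(-4))*(6 - 3*(-4))))*8 = (1*(12*(6 + 12)))*8 = (1*(12*18))*8 = (1*216)*8 = 216*8 = 1728)
U(A(6, 2)) + f = (-6 + 6²) + 1728 = (-6 + 36) + 1728 = 30 + 1728 = 1758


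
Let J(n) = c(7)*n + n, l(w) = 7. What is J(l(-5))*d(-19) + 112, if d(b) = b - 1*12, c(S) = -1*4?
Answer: 763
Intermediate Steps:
c(S) = -4
J(n) = -3*n (J(n) = -4*n + n = -3*n)
d(b) = -12 + b (d(b) = b - 12 = -12 + b)
J(l(-5))*d(-19) + 112 = (-3*7)*(-12 - 19) + 112 = -21*(-31) + 112 = 651 + 112 = 763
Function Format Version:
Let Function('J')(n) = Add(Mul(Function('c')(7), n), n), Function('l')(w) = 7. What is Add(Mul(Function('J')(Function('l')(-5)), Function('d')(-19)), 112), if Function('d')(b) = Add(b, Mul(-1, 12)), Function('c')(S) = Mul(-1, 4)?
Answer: 763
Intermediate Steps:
Function('c')(S) = -4
Function('J')(n) = Mul(-3, n) (Function('J')(n) = Add(Mul(-4, n), n) = Mul(-3, n))
Function('d')(b) = Add(-12, b) (Function('d')(b) = Add(b, -12) = Add(-12, b))
Add(Mul(Function('J')(Function('l')(-5)), Function('d')(-19)), 112) = Add(Mul(Mul(-3, 7), Add(-12, -19)), 112) = Add(Mul(-21, -31), 112) = Add(651, 112) = 763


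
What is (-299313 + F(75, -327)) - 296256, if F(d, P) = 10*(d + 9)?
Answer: -594729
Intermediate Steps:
F(d, P) = 90 + 10*d (F(d, P) = 10*(9 + d) = 90 + 10*d)
(-299313 + F(75, -327)) - 296256 = (-299313 + (90 + 10*75)) - 296256 = (-299313 + (90 + 750)) - 296256 = (-299313 + 840) - 296256 = -298473 - 296256 = -594729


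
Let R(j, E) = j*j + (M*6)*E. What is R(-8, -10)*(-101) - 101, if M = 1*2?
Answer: 5555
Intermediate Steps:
M = 2
R(j, E) = j**2 + 12*E (R(j, E) = j*j + (2*6)*E = j**2 + 12*E)
R(-8, -10)*(-101) - 101 = ((-8)**2 + 12*(-10))*(-101) - 101 = (64 - 120)*(-101) - 101 = -56*(-101) - 101 = 5656 - 101 = 5555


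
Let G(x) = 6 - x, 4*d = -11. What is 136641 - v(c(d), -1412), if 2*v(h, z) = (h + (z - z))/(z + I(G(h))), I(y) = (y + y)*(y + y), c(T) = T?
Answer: 1208726275/8846 ≈ 1.3664e+5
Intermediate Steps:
d = -11/4 (d = (¼)*(-11) = -11/4 ≈ -2.7500)
I(y) = 4*y² (I(y) = (2*y)*(2*y) = 4*y²)
v(h, z) = h/(2*(z + 4*(6 - h)²)) (v(h, z) = ((h + (z - z))/(z + 4*(6 - h)²))/2 = ((h + 0)/(z + 4*(6 - h)²))/2 = (h/(z + 4*(6 - h)²))/2 = h/(2*(z + 4*(6 - h)²)))
136641 - v(c(d), -1412) = 136641 - (-11)/(2*4*(-1412 + 4*(-6 - 11/4)²)) = 136641 - (-11)/(2*4*(-1412 + 4*(-35/4)²)) = 136641 - (-11)/(2*4*(-1412 + 4*(1225/16))) = 136641 - (-11)/(2*4*(-1412 + 1225/4)) = 136641 - (-11)/(2*4*(-4423/4)) = 136641 - (-11)*(-4)/(2*4*4423) = 136641 - 1*11/8846 = 136641 - 11/8846 = 1208726275/8846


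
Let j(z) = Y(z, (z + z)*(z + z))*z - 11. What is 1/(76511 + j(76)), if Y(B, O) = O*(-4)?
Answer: -1/6947116 ≈ -1.4394e-7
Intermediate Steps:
Y(B, O) = -4*O
j(z) = -11 - 16*z³ (j(z) = (-4*(z + z)*(z + z))*z - 11 = (-4*2*z*2*z)*z - 11 = (-16*z²)*z - 11 = -16*z³ - 11 = -11 - 16*z³)
1/(76511 + j(76)) = 1/(76511 + (-11 - 16*76³)) = 1/(76511 + (-11 - 16*438976)) = 1/(76511 + (-11 - 7023616)) = 1/(76511 - 7023627) = 1/(-6947116) = -1/6947116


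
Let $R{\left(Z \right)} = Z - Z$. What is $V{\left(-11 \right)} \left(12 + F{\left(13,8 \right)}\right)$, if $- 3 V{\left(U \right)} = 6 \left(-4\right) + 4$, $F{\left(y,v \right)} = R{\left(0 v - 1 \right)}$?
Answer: $80$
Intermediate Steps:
$R{\left(Z \right)} = 0$
$F{\left(y,v \right)} = 0$
$V{\left(U \right)} = \frac{20}{3}$ ($V{\left(U \right)} = - \frac{6 \left(-4\right) + 4}{3} = - \frac{-24 + 4}{3} = \left(- \frac{1}{3}\right) \left(-20\right) = \frac{20}{3}$)
$V{\left(-11 \right)} \left(12 + F{\left(13,8 \right)}\right) = \frac{20 \left(12 + 0\right)}{3} = \frac{20}{3} \cdot 12 = 80$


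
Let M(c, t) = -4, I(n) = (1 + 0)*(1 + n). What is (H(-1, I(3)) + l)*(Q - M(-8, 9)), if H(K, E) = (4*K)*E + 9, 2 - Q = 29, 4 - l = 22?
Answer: 575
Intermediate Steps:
l = -18 (l = 4 - 1*22 = 4 - 22 = -18)
I(n) = 1 + n (I(n) = 1*(1 + n) = 1 + n)
Q = -27 (Q = 2 - 1*29 = 2 - 29 = -27)
H(K, E) = 9 + 4*E*K (H(K, E) = 4*E*K + 9 = 9 + 4*E*K)
(H(-1, I(3)) + l)*(Q - M(-8, 9)) = ((9 + 4*(1 + 3)*(-1)) - 18)*(-27 - 1*(-4)) = ((9 + 4*4*(-1)) - 18)*(-27 + 4) = ((9 - 16) - 18)*(-23) = (-7 - 18)*(-23) = -25*(-23) = 575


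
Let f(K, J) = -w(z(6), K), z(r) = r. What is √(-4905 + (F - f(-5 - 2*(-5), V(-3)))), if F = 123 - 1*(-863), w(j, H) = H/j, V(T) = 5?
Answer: I*√141054/6 ≈ 62.595*I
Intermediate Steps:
f(K, J) = -K/6
F = 986 (F = 123 + 863 = 986)
√(-4905 + (F - f(-5 - 2*(-5), V(-3)))) = √(-4905 + (986 - (-1)*(-5 - 2*(-5))/6)) = √(-4905 + (986 - (-1)*(-5 + 10)/6)) = √(-4905 + (986 - (-1)*5/6)) = √(-4905 + (986 - 1*(-⅚))) = √(-4905 + (986 + ⅚)) = √(-4905 + 5921/6) = √(-23509/6) = I*√141054/6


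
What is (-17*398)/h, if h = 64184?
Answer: -3383/32092 ≈ -0.10542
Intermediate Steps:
(-17*398)/h = -17*398/64184 = -6766*1/64184 = -3383/32092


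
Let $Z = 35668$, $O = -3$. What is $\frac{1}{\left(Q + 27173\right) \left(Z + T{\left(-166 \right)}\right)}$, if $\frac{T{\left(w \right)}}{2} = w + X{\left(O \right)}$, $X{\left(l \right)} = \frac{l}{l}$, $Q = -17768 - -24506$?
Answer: $\frac{1}{1198346918} \approx 8.3448 \cdot 10^{-10}$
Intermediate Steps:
$Q = 6738$ ($Q = -17768 + 24506 = 6738$)
$X{\left(l \right)} = 1$
$T{\left(w \right)} = 2 + 2 w$ ($T{\left(w \right)} = 2 \left(w + 1\right) = 2 \left(1 + w\right) = 2 + 2 w$)
$\frac{1}{\left(Q + 27173\right) \left(Z + T{\left(-166 \right)}\right)} = \frac{1}{\left(6738 + 27173\right) \left(35668 + \left(2 + 2 \left(-166\right)\right)\right)} = \frac{1}{33911 \left(35668 + \left(2 - 332\right)\right)} = \frac{1}{33911 \left(35668 - 330\right)} = \frac{1}{33911 \cdot 35338} = \frac{1}{1198346918}$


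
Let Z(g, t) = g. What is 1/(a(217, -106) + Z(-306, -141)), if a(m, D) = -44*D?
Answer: 1/4358 ≈ 0.00022946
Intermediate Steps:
1/(a(217, -106) + Z(-306, -141)) = 1/(-44*(-106) - 306) = 1/(4664 - 306) = 1/4358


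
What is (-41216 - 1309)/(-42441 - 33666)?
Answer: 14175/25369 ≈ 0.55875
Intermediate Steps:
(-41216 - 1309)/(-42441 - 33666) = -42525/(-76107) = -42525*(-1/76107) = 14175/25369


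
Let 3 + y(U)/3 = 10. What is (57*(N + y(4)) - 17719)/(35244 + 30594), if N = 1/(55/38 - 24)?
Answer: -7080760/28211583 ≈ -0.25099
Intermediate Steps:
y(U) = 21 (y(U) = -9 + 3*10 = -9 + 30 = 21)
N = -38/857 (N = 1/(55*(1/38) - 24) = 1/(55/38 - 24) = 1/(-857/38) = -38/857 ≈ -0.044341)
(57*(N + y(4)) - 17719)/(35244 + 30594) = (57*(-38/857 + 21) - 17719)/(35244 + 30594) = (57*(17959/857) - 17719)/65838 = (1023663/857 - 17719)*(1/65838) = -14161520/857*1/65838 = -7080760/28211583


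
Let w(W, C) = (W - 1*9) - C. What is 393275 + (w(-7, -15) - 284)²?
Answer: 474500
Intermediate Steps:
w(W, C) = -9 + W - C (w(W, C) = (W - 9) - C = (-9 + W) - C = -9 + W - C)
393275 + (w(-7, -15) - 284)² = 393275 + ((-9 - 7 - 1*(-15)) - 284)² = 393275 + ((-9 - 7 + 15) - 284)² = 393275 + (-1 - 284)² = 393275 + (-285)² = 393275 + 81225 = 474500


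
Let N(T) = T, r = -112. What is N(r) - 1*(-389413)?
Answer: 389301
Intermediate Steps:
N(r) - 1*(-389413) = -112 - 1*(-389413) = -112 + 389413 = 389301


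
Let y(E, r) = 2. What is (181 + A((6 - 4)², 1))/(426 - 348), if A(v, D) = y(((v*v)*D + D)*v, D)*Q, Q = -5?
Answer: 57/26 ≈ 2.1923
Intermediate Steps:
A(v, D) = -10 (A(v, D) = 2*(-5) = -10)
(181 + A((6 - 4)², 1))/(426 - 348) = (181 - 10)/(426 - 348) = 171/78 = 171*(1/78) = 57/26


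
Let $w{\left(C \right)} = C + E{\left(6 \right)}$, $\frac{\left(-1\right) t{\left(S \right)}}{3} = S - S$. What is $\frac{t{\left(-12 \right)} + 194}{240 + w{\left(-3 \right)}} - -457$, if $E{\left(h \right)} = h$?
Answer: $\frac{111245}{243} \approx 457.8$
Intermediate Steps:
$t{\left(S \right)} = 0$ ($t{\left(S \right)} = - 3 \left(S - S\right) = \left(-3\right) 0 = 0$)
$w{\left(C \right)} = 6 + C$ ($w{\left(C \right)} = C + 6 = 6 + C$)
$\frac{t{\left(-12 \right)} + 194}{240 + w{\left(-3 \right)}} - -457 = \frac{0 + 194}{240 + \left(6 - 3\right)} - -457 = \frac{194}{240 + 3} + 457 = \frac{194}{243} + 457 = \frac{111245}{243}$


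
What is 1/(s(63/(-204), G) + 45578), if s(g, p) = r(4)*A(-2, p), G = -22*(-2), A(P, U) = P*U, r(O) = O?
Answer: 1/45226 ≈ 2.2111e-5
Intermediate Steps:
G = 44
s(g, p) = -8*p (s(g, p) = 4*(-2*p) = -8*p)
1/(s(63/(-204), G) + 45578) = 1/(-8*44 + 45578) = 1/(-352 + 45578) = 1/45226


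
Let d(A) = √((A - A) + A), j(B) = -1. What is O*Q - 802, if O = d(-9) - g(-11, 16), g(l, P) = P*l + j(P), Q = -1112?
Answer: -197626 - 3336*I ≈ -1.9763e+5 - 3336.0*I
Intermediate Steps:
g(l, P) = -1 + P*l (g(l, P) = P*l - 1 = -1 + P*l)
d(A) = √A (d(A) = √(0 + A) = √A)
O = 177 + 3*I (O = √(-9) - (-1 + 16*(-11)) = 3*I - (-1 - 176) = 3*I - 1*(-177) = 3*I + 177 = 177 + 3*I ≈ 177.0 + 3.0*I)
O*Q - 802 = (177 + 3*I)*(-1112) - 802 = (-196824 - 3336*I) - 802 = -197626 - 3336*I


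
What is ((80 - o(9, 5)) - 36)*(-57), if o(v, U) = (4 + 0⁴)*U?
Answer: -1368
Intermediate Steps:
o(v, U) = 4*U (o(v, U) = (4 + 0)*U = 4*U)
((80 - o(9, 5)) - 36)*(-57) = ((80 - 4*5) - 36)*(-57) = ((80 - 1*20) - 36)*(-57) = ((80 - 20) - 36)*(-57) = (60 - 36)*(-57) = 24*(-57) = -1368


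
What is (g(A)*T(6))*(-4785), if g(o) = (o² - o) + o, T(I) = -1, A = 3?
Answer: 43065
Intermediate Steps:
g(o) = o²
(g(A)*T(6))*(-4785) = (3²*(-1))*(-4785) = (9*(-1))*(-4785) = -9*(-4785) = 43065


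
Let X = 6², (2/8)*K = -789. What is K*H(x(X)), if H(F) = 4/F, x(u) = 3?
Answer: -4208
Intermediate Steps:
K = -3156 (K = 4*(-789) = -3156)
X = 36
K*H(x(X)) = -12624/3 = -3156*4/3 = -4208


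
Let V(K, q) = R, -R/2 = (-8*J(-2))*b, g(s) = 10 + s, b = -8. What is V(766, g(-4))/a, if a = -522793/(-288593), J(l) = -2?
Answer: 73879808/522793 ≈ 141.32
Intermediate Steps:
a = 522793/288593 (a = -522793*(-1/288593) = 522793/288593 ≈ 1.8115)
R = 256 (R = -2*(-8*(-2))*(-8) = -32*(-8) = -2*(-128) = 256)
V(K, q) = 256
V(766, g(-4))/a = 256/(522793/288593) = 256*(288593/522793) = 73879808/522793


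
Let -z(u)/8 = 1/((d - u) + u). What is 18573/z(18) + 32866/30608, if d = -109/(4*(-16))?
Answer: -3871734529/979456 ≈ -3952.9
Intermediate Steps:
d = 109/64 (d = -109/(-64) = -109*(-1/64) = 109/64 ≈ 1.7031)
z(u) = -512/109 (z(u) = -8/((109/64 - u) + u) = -8/109/64 = -8*64/109 = -512/109)
18573/z(18) + 32866/30608 = 18573/(-512/109) + 32866/30608 = 18573*(-109/512) + 32866*(1/30608) = -2024457/512 + 16433/15304 = -3871734529/979456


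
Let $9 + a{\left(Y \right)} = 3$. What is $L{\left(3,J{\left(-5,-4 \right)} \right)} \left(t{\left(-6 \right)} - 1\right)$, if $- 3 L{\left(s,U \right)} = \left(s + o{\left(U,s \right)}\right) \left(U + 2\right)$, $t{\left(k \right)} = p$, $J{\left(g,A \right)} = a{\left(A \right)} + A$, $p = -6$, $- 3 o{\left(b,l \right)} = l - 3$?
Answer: $-56$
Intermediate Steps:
$a{\left(Y \right)} = -6$ ($a{\left(Y \right)} = -9 + 3 = -6$)
$o{\left(b,l \right)} = 1 - \frac{l}{3}$ ($o{\left(b,l \right)} = - \frac{l - 3}{3} = - \frac{-3 + l}{3} = 1 - \frac{l}{3}$)
$J{\left(g,A \right)} = -6 + A$
$t{\left(k \right)} = -6$
$L{\left(s,U \right)} = - \frac{\left(1 + \frac{2 s}{3}\right) \left(2 + U\right)}{3}$ ($L{\left(s,U \right)} = - \frac{\left(s - \left(-1 + \frac{s}{3}\right)\right) \left(U + 2\right)}{3} = - \frac{\left(1 + \frac{2 s}{3}\right) \left(2 + U\right)}{3}$)
$L{\left(3,J{\left(-5,-4 \right)} \right)} \left(t{\left(-6 \right)} - 1\right) = \left(- \frac{2}{3} - \frac{4}{3} - \frac{1}{3} \left(-6 - 4\right) 3 + \frac{\left(-6 - 4\right) \left(-3 + 3\right)}{9}\right) \left(-6 - 1\right) = \left(- \frac{2}{3} - \frac{4}{3} - \left(- \frac{10}{3}\right) 3 + \frac{1}{9} \left(-10\right) 0\right) \left(-7\right) = \left(- \frac{2}{3} - \frac{4}{3} + 10 + 0\right) \left(-7\right) = 8 \left(-7\right) = -56$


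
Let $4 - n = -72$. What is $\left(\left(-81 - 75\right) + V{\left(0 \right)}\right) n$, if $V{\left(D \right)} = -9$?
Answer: $-12540$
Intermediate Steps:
$n = 76$ ($n = 4 - -72 = 4 + 72 = 76$)
$\left(\left(-81 - 75\right) + V{\left(0 \right)}\right) n = \left(\left(-81 - 75\right) - 9\right) 76 = \left(-156 - 9\right) 76 = \left(-165\right) 76 = -12540$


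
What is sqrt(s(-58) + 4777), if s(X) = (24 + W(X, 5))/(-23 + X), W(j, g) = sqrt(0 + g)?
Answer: sqrt(386913 - sqrt(5))/9 ≈ 69.114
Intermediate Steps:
W(j, g) = sqrt(g)
s(X) = (24 + sqrt(5))/(-23 + X)
sqrt(s(-58) + 4777) = sqrt((24 + sqrt(5))/(-23 - 58) + 4777) = sqrt((24 + sqrt(5))/(-81) + 4777) = sqrt(-(24 + sqrt(5))/81 + 4777) = sqrt((-8/27 - sqrt(5)/81) + 4777) = sqrt(128971/27 - sqrt(5)/81)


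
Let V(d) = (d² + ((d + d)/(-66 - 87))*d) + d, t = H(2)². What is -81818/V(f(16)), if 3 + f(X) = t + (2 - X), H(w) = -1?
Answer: -6259077/18104 ≈ -345.73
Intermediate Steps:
t = 1 (t = (-1)² = 1)
f(X) = -X (f(X) = -3 + (1 + (2 - X)) = -3 + (3 - X) = -X)
V(d) = d + 151*d²/153 (V(d) = (d² + ((2*d)/(-153))*d) + d = (d² + ((2*d)*(-1/153))*d) + d = (d² + (-2*d/153)*d) + d = (d² - 2*d²/153) + d = 151*d²/153 + d = d + 151*d²/153)
-81818/V(f(16)) = -81818*(-153/(16*(153 + 151*(-1*16)))) = -81818*(-153/(16*(153 + 151*(-16)))) = -81818*(-153/(16*(153 - 2416))) = -81818/((1/153)*(-16)*(-2263)) = -81818/36208/153 = -81818*153/36208 = -6259077/18104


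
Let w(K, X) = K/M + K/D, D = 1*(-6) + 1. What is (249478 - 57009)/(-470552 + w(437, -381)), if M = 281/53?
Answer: -270418945/661132552 ≈ -0.40902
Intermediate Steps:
M = 281/53 (M = 281*(1/53) = 281/53 ≈ 5.3019)
D = -5 (D = -6 + 1 = -5)
w(K, X) = -16*K/1405 (w(K, X) = K/(281/53) + K/(-5) = K*(53/281) + K*(-⅕) = 53*K/281 - K/5 = -16*K/1405)
(249478 - 57009)/(-470552 + w(437, -381)) = (249478 - 57009)/(-470552 - 16/1405*437) = 192469/(-470552 - 6992/1405) = 192469/(-661132552/1405) = 192469*(-1405/661132552) = -270418945/661132552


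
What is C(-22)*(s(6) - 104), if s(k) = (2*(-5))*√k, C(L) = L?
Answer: 2288 + 220*√6 ≈ 2826.9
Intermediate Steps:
s(k) = -10*√k
C(-22)*(s(6) - 104) = -22*(-10*√6 - 104) = -22*(-104 - 10*√6) = 2288 + 220*√6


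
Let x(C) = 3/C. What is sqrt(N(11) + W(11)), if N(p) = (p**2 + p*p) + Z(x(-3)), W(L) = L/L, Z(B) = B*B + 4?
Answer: 2*sqrt(62) ≈ 15.748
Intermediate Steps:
Z(B) = 4 + B**2 (Z(B) = B**2 + 4 = 4 + B**2)
W(L) = 1
N(p) = 5 + 2*p**2 (N(p) = (p**2 + p*p) + (4 + (3/(-3))**2) = (p**2 + p**2) + (4 + (3*(-1/3))**2) = 2*p**2 + (4 + (-1)**2) = 2*p**2 + (4 + 1) = 2*p**2 + 5 = 5 + 2*p**2)
sqrt(N(11) + W(11)) = sqrt((5 + 2*11**2) + 1) = sqrt((5 + 2*121) + 1) = sqrt((5 + 242) + 1) = sqrt(247 + 1) = sqrt(248) = 2*sqrt(62)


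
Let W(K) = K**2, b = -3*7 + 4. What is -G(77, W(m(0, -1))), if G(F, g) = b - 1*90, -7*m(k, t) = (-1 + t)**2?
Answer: 107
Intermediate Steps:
b = -17 (b = -21 + 4 = -17)
m(k, t) = -(-1 + t)**2/7
G(F, g) = -107 (G(F, g) = -17 - 1*90 = -17 - 90 = -107)
-G(77, W(m(0, -1))) = -1*(-107) = 107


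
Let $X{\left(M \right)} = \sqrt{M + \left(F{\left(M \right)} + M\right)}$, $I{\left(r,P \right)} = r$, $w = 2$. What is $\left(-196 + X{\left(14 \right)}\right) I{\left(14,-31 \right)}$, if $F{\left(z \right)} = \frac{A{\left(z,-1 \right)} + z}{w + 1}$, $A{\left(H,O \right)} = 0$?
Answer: $-2744 + \frac{98 \sqrt{6}}{3} \approx -2664.0$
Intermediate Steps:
$F{\left(z \right)} = \frac{z}{3}$ ($F{\left(z \right)} = \frac{0 + z}{2 + 1} = \frac{z}{3}$)
$X{\left(M \right)} = \frac{\sqrt{21} \sqrt{M}}{3}$ ($X{\left(M \right)} = \sqrt{M + \left(\frac{M}{3} + M\right)} = \sqrt{M + \frac{4 M}{3}} = \sqrt{\frac{7 M}{3}} = \frac{\sqrt{21} \sqrt{M}}{3}$)
$\left(-196 + X{\left(14 \right)}\right) I{\left(14,-31 \right)} = \left(-196 + \frac{\sqrt{21} \sqrt{14}}{3}\right) 14 = \left(-196 + \frac{7 \sqrt{6}}{3}\right) 14 = -2744 + \frac{98 \sqrt{6}}{3}$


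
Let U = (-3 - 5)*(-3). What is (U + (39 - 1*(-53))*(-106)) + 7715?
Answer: -2013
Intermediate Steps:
U = 24 (U = -8*(-3) = 24)
(U + (39 - 1*(-53))*(-106)) + 7715 = (24 + (39 - 1*(-53))*(-106)) + 7715 = (24 + (39 + 53)*(-106)) + 7715 = (24 + 92*(-106)) + 7715 = (24 - 9752) + 7715 = -9728 + 7715 = -2013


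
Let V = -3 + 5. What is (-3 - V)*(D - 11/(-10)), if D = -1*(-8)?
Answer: -91/2 ≈ -45.500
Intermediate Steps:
D = 8
V = 2
(-3 - V)*(D - 11/(-10)) = (-3 - 1*2)*(8 - 11/(-10)) = (-3 - 2)*(8 - 11*(-⅒)) = -5*(8 + 11/10) = -5*91/10 = -91/2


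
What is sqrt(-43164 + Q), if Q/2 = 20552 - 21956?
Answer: 6*I*sqrt(1277) ≈ 214.41*I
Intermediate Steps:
Q = -2808 (Q = 2*(20552 - 21956) = 2*(-1404) = -2808)
sqrt(-43164 + Q) = sqrt(-43164 - 2808) = sqrt(-45972) = 6*I*sqrt(1277)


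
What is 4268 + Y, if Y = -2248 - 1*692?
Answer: 1328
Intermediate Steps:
Y = -2940 (Y = -2248 - 692 = -2940)
4268 + Y = 4268 - 2940 = 1328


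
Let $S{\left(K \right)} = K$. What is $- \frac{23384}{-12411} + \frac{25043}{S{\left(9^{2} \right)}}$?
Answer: $\frac{34744753}{111699} \approx 311.06$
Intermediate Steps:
$- \frac{23384}{-12411} + \frac{25043}{S{\left(9^{2} \right)}} = - \frac{23384}{-12411} + \frac{25043}{9^{2}} = \left(-23384\right) \left(- \frac{1}{12411}\right) + \frac{25043}{81} = \frac{23384}{12411} + 25043 \cdot \frac{1}{81} = \frac{23384}{12411} + \frac{25043}{81} = \frac{34744753}{111699}$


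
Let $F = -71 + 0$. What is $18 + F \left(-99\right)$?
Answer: $7047$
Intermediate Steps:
$F = -71$
$18 + F \left(-99\right) = 18 - -7029 = 18 + 7029 = 7047$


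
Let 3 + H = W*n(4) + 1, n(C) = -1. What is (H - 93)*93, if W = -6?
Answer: -8277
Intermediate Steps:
H = 4 (H = -3 + (-6*(-1) + 1) = -3 + (6 + 1) = -3 + 7 = 4)
(H - 93)*93 = (4 - 93)*93 = -89*93 = -8277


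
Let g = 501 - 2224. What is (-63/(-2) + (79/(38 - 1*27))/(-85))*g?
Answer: -101221081/1870 ≈ -54129.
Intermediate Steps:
g = -1723
(-63/(-2) + (79/(38 - 1*27))/(-85))*g = (-63/(-2) + (79/(38 - 1*27))/(-85))*(-1723) = (-63*(-½) + (79/(38 - 27))*(-1/85))*(-1723) = (63/2 + (79/11)*(-1/85))*(-1723) = (63/2 - 79/935)*(-1723) = (58747/1870)*(-1723) = -101221081/1870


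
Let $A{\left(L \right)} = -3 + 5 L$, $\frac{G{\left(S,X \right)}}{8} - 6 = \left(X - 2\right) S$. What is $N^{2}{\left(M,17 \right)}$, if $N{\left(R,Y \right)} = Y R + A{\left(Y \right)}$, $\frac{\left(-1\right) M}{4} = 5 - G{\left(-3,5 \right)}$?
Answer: $3572100$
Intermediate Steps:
$G{\left(S,X \right)} = 48 + 8 S \left(-2 + X\right)$ ($G{\left(S,X \right)} = 48 + 8 \left(X - 2\right) S = 48 + 8 \left(-2 + X\right) S = 48 + 8 S \left(-2 + X\right)$)
$M = -116$ ($M = - 4 \left(5 - \left(48 - -48 + 8 \left(-3\right) 5\right)\right) = - 4 \left(5 - \left(48 + 48 - 120\right)\right) = - 4 \left(5 - -24\right) = - 4 \left(5 + 24\right) = \left(-4\right) 29 = -116$)
$N{\left(R,Y \right)} = -3 + 5 Y + R Y$ ($N{\left(R,Y \right)} = Y R + \left(-3 + 5 Y\right) = R Y + \left(-3 + 5 Y\right) = -3 + 5 Y + R Y$)
$N^{2}{\left(M,17 \right)} = \left(-3 + 5 \cdot 17 - 1972\right)^{2} = \left(-3 + 85 - 1972\right)^{2} = \left(-1890\right)^{2} = 3572100$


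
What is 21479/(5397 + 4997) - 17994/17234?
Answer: 91569725/89565098 ≈ 1.0224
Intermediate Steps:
21479/(5397 + 4997) - 17994/17234 = 21479/10394 - 17994*1/17234 = 21479*(1/10394) - 8997/8617 = 21479/10394 - 8997/8617 = 91569725/89565098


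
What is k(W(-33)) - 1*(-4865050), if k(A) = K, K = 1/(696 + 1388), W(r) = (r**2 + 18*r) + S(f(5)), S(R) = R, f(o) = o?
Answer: 10138764201/2084 ≈ 4.8650e+6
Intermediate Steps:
W(r) = 5 + r**2 + 18*r (W(r) = (r**2 + 18*r) + 5 = 5 + r**2 + 18*r)
K = 1/2084 ≈ 0.00047985
k(A) = 1/2084
k(W(-33)) - 1*(-4865050) = 1/2084 - 1*(-4865050) = 1/2084 + 4865050 = 10138764201/2084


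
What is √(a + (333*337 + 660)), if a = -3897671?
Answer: I*√3784790 ≈ 1945.5*I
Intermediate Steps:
√(a + (333*337 + 660)) = √(-3897671 + (333*337 + 660)) = √(-3897671 + (112221 + 660)) = √(-3897671 + 112881) = √(-3784790) = I*√3784790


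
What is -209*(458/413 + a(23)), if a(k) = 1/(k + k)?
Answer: -4489529/18998 ≈ -236.32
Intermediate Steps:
a(k) = 1/(2*k)
-209*(458/413 + a(23)) = -209*(458/413 + (1/2)/23) = -209*(458*(1/413) + (1/2)*(1/23)) = -209*(458/413 + 1/46) = -209*21481/18998 = -4489529/18998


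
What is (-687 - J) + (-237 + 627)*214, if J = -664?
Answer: 83437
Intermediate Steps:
(-687 - J) + (-237 + 627)*214 = (-687 - 1*(-664)) + (-237 + 627)*214 = (-687 + 664) + 390*214 = -23 + 83460 = 83437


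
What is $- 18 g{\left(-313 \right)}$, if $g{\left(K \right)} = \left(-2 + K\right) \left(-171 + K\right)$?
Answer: $-2744280$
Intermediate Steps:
$g{\left(K \right)} = \left(-171 + K\right) \left(-2 + K\right)$
$- 18 g{\left(-313 \right)} = - 18 \left(342 + \left(-313\right)^{2} - -54149\right) = - 18 \left(342 + 97969 + 54149\right) = \left(-18\right) 152460 = -2744280$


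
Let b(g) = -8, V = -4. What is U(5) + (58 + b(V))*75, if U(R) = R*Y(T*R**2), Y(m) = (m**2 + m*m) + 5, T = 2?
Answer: 28775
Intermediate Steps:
Y(m) = 5 + 2*m**2 (Y(m) = (m**2 + m**2) + 5 = 2*m**2 + 5 = 5 + 2*m**2)
U(R) = R*(5 + 8*R**4) (U(R) = R*(5 + 2*(2*R**2)**2) = R*(5 + 2*(4*R**4)) = R*(5 + 8*R**4))
U(5) + (58 + b(V))*75 = 5*(5 + 8*5**4) + (58 - 8)*75 = 5*(5 + 8*625) + 50*75 = 5*(5 + 5000) + 3750 = 5*5005 + 3750 = 25025 + 3750 = 28775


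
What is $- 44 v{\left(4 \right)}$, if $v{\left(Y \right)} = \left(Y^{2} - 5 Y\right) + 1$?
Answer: $132$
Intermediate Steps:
$v{\left(Y \right)} = 1 + Y^{2} - 5 Y$
$- 44 v{\left(4 \right)} = - 44 \left(1 + 4^{2} - 20\right) = - 44 \left(1 + 16 - 20\right) = \left(-44\right) \left(-3\right) = 132$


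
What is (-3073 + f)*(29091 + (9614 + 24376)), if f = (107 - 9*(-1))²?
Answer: 654970023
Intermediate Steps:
f = 13456 (f = (107 + 9)² = 116² = 13456)
(-3073 + f)*(29091 + (9614 + 24376)) = (-3073 + 13456)*(29091 + (9614 + 24376)) = 10383*(29091 + 33990) = 10383*63081 = 654970023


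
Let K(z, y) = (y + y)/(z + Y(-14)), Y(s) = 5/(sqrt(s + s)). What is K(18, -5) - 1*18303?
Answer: -166507431/9097 - 100*I*sqrt(7)/9097 ≈ -18304.0 - 0.029084*I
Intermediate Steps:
Y(s) = 5*sqrt(2)/(2*sqrt(s)) (Y(s) = 5/(sqrt(2*s)) = 5/((sqrt(2)*sqrt(s))) = 5*(sqrt(2)/(2*sqrt(s))) = 5*sqrt(2)/(2*sqrt(s)))
K(z, y) = 2*y/(z - 5*I*sqrt(7)/14) (K(z, y) = (y + y)/(z + 5*sqrt(2)/(2*sqrt(-14))) = (2*y)/(z + 5*sqrt(2)*(-I*sqrt(14)/14)/2) = (2*y)/(z - 5*I*sqrt(7)/14) = 2*y/(z - 5*I*sqrt(7)/14))
K(18, -5) - 1*18303 = 28*(-5)/(14*18 - 5*I*sqrt(7)) - 1*18303 = 28*(-5)/(252 - 5*I*sqrt(7)) - 18303 = -140/(252 - 5*I*sqrt(7)) - 18303 = -18303 - 140/(252 - 5*I*sqrt(7))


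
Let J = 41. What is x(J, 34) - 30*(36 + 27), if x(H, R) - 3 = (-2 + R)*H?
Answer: -575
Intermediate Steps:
x(H, R) = 3 + H*(-2 + R) (x(H, R) = 3 + (-2 + R)*H = 3 + H*(-2 + R))
x(J, 34) - 30*(36 + 27) = (3 - 2*41 + 41*34) - 30*(36 + 27) = (3 - 82 + 1394) - 30*63 = 1315 - 1890 = -575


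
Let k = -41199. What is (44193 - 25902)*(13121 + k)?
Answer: -513574698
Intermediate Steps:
(44193 - 25902)*(13121 + k) = (44193 - 25902)*(13121 - 41199) = 18291*(-28078) = -513574698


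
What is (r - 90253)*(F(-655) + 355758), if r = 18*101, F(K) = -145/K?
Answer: -4121453658245/131 ≈ -3.1461e+10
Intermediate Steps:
r = 1818
(r - 90253)*(F(-655) + 355758) = (1818 - 90253)*(-145/(-655) + 355758) = -88435*(-145*(-1/655) + 355758) = -88435*(29/131 + 355758) = -88435*46604327/131 = -4121453658245/131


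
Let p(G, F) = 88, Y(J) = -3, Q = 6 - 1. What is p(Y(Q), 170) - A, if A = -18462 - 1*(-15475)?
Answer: 3075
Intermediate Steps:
Q = 5
A = -2987 (A = -18462 + 15475 = -2987)
p(Y(Q), 170) - A = 88 - 1*(-2987) = 88 + 2987 = 3075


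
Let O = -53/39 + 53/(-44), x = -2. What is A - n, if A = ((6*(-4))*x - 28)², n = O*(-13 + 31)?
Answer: 127597/286 ≈ 446.14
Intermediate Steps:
O = -4399/1716 (O = -53*1/39 + 53*(-1/44) = -53/39 - 53/44 = -4399/1716 ≈ -2.5635)
n = -13197/286 (n = -4399*(-13 + 31)/1716 = -4399/1716*18 = -13197/286 ≈ -46.143)
A = 400 (A = ((6*(-4))*(-2) - 28)² = (-24*(-2) - 28)² = (48 - 28)² = 20² = 400)
A - n = 400 - 1*(-13197/286) = 400 + 13197/286 = 127597/286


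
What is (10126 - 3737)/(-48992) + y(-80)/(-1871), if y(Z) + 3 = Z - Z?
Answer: -11806843/91664032 ≈ -0.12881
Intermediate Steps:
y(Z) = -3 (y(Z) = -3 + (Z - Z) = -3 + 0 = -3)
(10126 - 3737)/(-48992) + y(-80)/(-1871) = (10126 - 3737)/(-48992) - 3/(-1871) = 6389*(-1/48992) - 3*(-1/1871) = -6389/48992 + 3/1871 = -11806843/91664032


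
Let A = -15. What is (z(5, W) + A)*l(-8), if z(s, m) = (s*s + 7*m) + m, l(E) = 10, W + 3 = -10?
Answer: -940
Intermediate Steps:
W = -13 (W = -3 - 10 = -13)
z(s, m) = s**2 + 8*m (z(s, m) = (s**2 + 7*m) + m = s**2 + 8*m)
(z(5, W) + A)*l(-8) = ((5**2 + 8*(-13)) - 15)*10 = ((25 - 104) - 15)*10 = (-79 - 15)*10 = -94*10 = -940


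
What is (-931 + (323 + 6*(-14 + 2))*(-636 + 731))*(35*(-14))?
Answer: -11227860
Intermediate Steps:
(-931 + (323 + 6*(-14 + 2))*(-636 + 731))*(35*(-14)) = (-931 + (323 + 6*(-12))*95)*(-490) = (-931 + (323 - 72)*95)*(-490) = (-931 + 251*95)*(-490) = (-931 + 23845)*(-490) = 22914*(-490) = -11227860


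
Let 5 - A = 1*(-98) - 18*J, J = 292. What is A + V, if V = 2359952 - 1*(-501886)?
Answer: 2867197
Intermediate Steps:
V = 2861838 (V = 2359952 + 501886 = 2861838)
A = 5359 (A = 5 - (1*(-98) - 18*292) = 5 - (-98 - 5256) = 5 - 1*(-5354) = 5 + 5354 = 5359)
A + V = 5359 + 2861838 = 2867197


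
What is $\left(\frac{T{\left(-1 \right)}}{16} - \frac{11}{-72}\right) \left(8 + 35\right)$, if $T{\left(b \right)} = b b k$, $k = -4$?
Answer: $- \frac{301}{72} \approx -4.1806$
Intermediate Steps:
$T{\left(b \right)} = - 4 b^{2}$ ($T{\left(b \right)} = b b \left(-4\right) = b^{2} \left(-4\right) = - 4 b^{2}$)
$\left(\frac{T{\left(-1 \right)}}{16} - \frac{11}{-72}\right) \left(8 + 35\right) = \left(\frac{\left(-4\right) \left(-1\right)^{2}}{16} - \frac{11}{-72}\right) \left(8 + 35\right) = \left(\left(-4\right) 1 \cdot \frac{1}{16} - - \frac{11}{72}\right) 43 = \left(\left(-4\right) \frac{1}{16} + \frac{11}{72}\right) 43 = \left(- \frac{1}{4} + \frac{11}{72}\right) 43 = \left(- \frac{7}{72}\right) 43 = - \frac{301}{72}$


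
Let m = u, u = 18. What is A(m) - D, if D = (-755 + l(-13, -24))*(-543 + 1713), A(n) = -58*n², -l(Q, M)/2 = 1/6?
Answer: 864948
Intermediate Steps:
l(Q, M) = -⅓ (l(Q, M) = -2/6 = -2*⅙ = -⅓)
m = 18
D = -883740 (D = (-755 - ⅓)*(-543 + 1713) = -2266/3*1170 = -883740)
A(m) - D = -58*18² - 1*(-883740) = -58*324 + 883740 = -18792 + 883740 = 864948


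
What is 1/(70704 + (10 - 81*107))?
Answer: 1/62047 ≈ 1.6117e-5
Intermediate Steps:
1/(70704 + (10 - 81*107)) = 1/(70704 + (10 - 8667)) = 1/(70704 - 8657) = 1/62047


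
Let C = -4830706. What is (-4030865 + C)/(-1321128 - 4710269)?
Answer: 8861571/6031397 ≈ 1.4692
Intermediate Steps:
(-4030865 + C)/(-1321128 - 4710269) = (-4030865 - 4830706)/(-1321128 - 4710269) = -8861571/(-6031397) = -8861571*(-1/6031397) = 8861571/6031397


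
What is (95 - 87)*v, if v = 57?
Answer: 456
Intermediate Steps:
(95 - 87)*v = (95 - 87)*57 = 8*57 = 456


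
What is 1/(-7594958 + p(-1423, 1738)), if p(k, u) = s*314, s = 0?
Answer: -1/7594958 ≈ -1.3167e-7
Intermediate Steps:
p(k, u) = 0 (p(k, u) = 0*314 = 0)
1/(-7594958 + p(-1423, 1738)) = 1/(-7594958 + 0) = 1/(-7594958) = -1/7594958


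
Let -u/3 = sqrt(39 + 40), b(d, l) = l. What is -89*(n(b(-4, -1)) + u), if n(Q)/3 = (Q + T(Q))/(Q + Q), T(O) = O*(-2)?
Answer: 267/2 + 267*sqrt(79) ≈ 2506.6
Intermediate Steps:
T(O) = -2*O
n(Q) = -3/2 (n(Q) = 3*((Q - 2*Q)/(Q + Q)) = 3*((-Q)/((2*Q))) = 3*((-Q)*(1/(2*Q))) = 3*(-1/2) = -3/2)
u = -3*sqrt(79) (u = -3*sqrt(39 + 40) = -3*sqrt(79) ≈ -26.665)
-89*(n(b(-4, -1)) + u) = -89*(-3/2 - 3*sqrt(79)) = 267/2 + 267*sqrt(79)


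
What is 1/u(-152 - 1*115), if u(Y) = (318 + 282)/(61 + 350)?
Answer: 137/200 ≈ 0.68500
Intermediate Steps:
u(Y) = 200/137 (u(Y) = 600/411 = 600*(1/411) = 200/137)
1/u(-152 - 1*115) = 1/(200/137) = 137/200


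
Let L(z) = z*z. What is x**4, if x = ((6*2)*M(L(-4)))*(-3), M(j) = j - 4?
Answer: 34828517376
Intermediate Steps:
L(z) = z**2
M(j) = -4 + j
x = -432 (x = ((6*2)*(-4 + (-4)**2))*(-3) = (12*(-4 + 16))*(-3) = (12*12)*(-3) = 144*(-3) = -432)
x**4 = (-432)**4 = 34828517376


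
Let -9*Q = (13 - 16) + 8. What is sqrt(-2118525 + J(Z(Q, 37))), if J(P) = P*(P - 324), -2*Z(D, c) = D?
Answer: I*sqrt(686431235)/18 ≈ 1455.5*I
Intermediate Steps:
Q = -5/9 (Q = -((13 - 16) + 8)/9 = -(-3 + 8)/9 = -1/9*5 = -5/9 ≈ -0.55556)
Z(D, c) = -D/2
J(P) = P*(-324 + P)
sqrt(-2118525 + J(Z(Q, 37))) = sqrt(-2118525 + (-1/2*(-5/9))*(-324 - 1/2*(-5/9))) = sqrt(-2118525 + 5*(-324 + 5/18)/18) = sqrt(-2118525 + (5/18)*(-5827/18)) = sqrt(-2118525 - 29135/324) = sqrt(-686431235/324) = I*sqrt(686431235)/18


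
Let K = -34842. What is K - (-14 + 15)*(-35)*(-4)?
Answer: -34982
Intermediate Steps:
K - (-14 + 15)*(-35)*(-4) = -34842 - (-14 + 15)*(-35)*(-4) = -34842 - 1*(-35)*(-4) = -34842 - (-35)*(-4) = -34842 - 1*140 = -34842 - 140 = -34982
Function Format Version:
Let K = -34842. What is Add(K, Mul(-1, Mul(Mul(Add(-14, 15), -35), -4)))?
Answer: -34982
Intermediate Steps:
Add(K, Mul(-1, Mul(Mul(Add(-14, 15), -35), -4))) = Add(-34842, Mul(-1, Mul(Mul(Add(-14, 15), -35), -4))) = Add(-34842, Mul(-1, Mul(Mul(1, -35), -4))) = Add(-34842, Mul(-1, Mul(-35, -4))) = Add(-34842, Mul(-1, 140)) = Add(-34842, -140) = -34982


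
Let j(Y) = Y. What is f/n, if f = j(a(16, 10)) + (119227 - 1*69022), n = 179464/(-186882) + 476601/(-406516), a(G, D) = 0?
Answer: -1907050056418980/81011567753 ≈ -23540.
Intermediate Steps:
n = -81011567753/37985261556 (n = 179464*(-1/186882) + 476601*(-1/406516) = -89732/93441 - 476601/406516 = -81011567753/37985261556 ≈ -2.1327)
f = 50205 (f = 0 + (119227 - 1*69022) = 0 + (119227 - 69022) = 0 + 50205 = 50205)
f/n = 50205/(-81011567753/37985261556) = 50205*(-37985261556/81011567753) = -1907050056418980/81011567753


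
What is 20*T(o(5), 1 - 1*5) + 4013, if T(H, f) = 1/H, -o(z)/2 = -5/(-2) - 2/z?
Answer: 84173/21 ≈ 4008.2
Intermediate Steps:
o(z) = -5 + 4/z (o(z) = -2*(-5/(-2) - 2/z) = -2*(-5*(-1/2) - 2/z) = -2*(5/2 - 2/z) = -5 + 4/z)
20*T(o(5), 1 - 1*5) + 4013 = 20/(-5 + 4/5) + 4013 = 20/(-21/5) + 4013 = 20*(-5/21) + 4013 = -100/21 + 4013 = 84173/21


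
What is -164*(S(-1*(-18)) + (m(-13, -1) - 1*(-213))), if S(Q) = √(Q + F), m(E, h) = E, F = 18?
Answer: -33784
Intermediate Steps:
S(Q) = √(18 + Q) (S(Q) = √(Q + 18) = √(18 + Q))
-164*(S(-1*(-18)) + (m(-13, -1) - 1*(-213))) = -164*(√(18 - 1*(-18)) + (-13 - 1*(-213))) = -164*(√(18 + 18) + (-13 + 213)) = -164*(√36 + 200) = -164*(6 + 200) = -164*206 = -33784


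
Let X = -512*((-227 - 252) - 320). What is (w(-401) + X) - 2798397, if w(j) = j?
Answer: -2389710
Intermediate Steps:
X = 409088 (X = -512*(-479 - 320) = -512*(-799) = 409088)
(w(-401) + X) - 2798397 = (-401 + 409088) - 2798397 = 408687 - 2798397 = -2389710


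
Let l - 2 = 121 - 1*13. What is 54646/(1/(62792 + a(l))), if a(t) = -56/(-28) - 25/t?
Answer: 37745713549/11 ≈ 3.4314e+9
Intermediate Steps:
l = 110 (l = 2 + (121 - 1*13) = 2 + (121 - 13) = 2 + 108 = 110)
a(t) = 2 - 25/t (a(t) = -56*(-1/28) - 25/t = 2 - 25/t)
54646/(1/(62792 + a(l))) = 54646/(1/(62792 + (2 - 25/110))) = 54646/(1/(62792 + (2 - 25*1/110))) = 54646/(1/(62792 + (2 - 5/22))) = 54646/(1/(62792 + 39/22)) = 54646/(1/(1381463/22)) = 54646/(22/1381463) = 54646*(1381463/22) = 37745713549/11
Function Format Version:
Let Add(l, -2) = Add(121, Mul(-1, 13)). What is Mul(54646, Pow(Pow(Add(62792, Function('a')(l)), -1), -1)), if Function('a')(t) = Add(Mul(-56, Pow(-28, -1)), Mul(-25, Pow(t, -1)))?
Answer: Rational(37745713549, 11) ≈ 3.4314e+9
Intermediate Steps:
l = 110 (l = Add(2, Add(121, Mul(-1, 13))) = Add(2, Add(121, -13)) = Add(2, 108) = 110)
Function('a')(t) = Add(2, Mul(-25, Pow(t, -1))) (Function('a')(t) = Add(Mul(-56, Rational(-1, 28)), Mul(-25, Pow(t, -1))) = Add(2, Mul(-25, Pow(t, -1))))
Mul(54646, Pow(Pow(Add(62792, Function('a')(l)), -1), -1)) = Mul(54646, Pow(Pow(Add(62792, Add(2, Mul(-25, Pow(110, -1)))), -1), -1)) = Mul(54646, Pow(Pow(Add(62792, Add(2, Mul(-25, Rational(1, 110)))), -1), -1)) = Mul(54646, Pow(Pow(Add(62792, Add(2, Rational(-5, 22))), -1), -1)) = Mul(54646, Pow(Pow(Add(62792, Rational(39, 22)), -1), -1)) = Mul(54646, Pow(Pow(Rational(1381463, 22), -1), -1)) = Mul(54646, Pow(Rational(22, 1381463), -1)) = Mul(54646, Rational(1381463, 22)) = Rational(37745713549, 11)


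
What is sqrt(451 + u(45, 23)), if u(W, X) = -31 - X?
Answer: sqrt(397) ≈ 19.925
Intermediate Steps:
sqrt(451 + u(45, 23)) = sqrt(451 + (-31 - 1*23)) = sqrt(451 + (-31 - 23)) = sqrt(451 - 54) = sqrt(397)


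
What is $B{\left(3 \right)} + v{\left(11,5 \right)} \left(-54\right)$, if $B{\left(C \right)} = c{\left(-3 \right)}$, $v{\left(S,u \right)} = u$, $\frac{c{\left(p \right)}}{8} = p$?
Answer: $-294$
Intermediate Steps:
$c{\left(p \right)} = 8 p$
$B{\left(C \right)} = -24$ ($B{\left(C \right)} = 8 \left(-3\right) = -24$)
$B{\left(3 \right)} + v{\left(11,5 \right)} \left(-54\right) = -24 + 5 \left(-54\right) = -24 - 270 = -294$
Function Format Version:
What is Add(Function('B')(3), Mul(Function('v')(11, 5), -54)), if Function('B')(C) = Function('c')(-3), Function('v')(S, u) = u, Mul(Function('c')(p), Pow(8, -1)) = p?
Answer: -294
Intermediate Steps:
Function('c')(p) = Mul(8, p)
Function('B')(C) = -24 (Function('B')(C) = Mul(8, -3) = -24)
Add(Function('B')(3), Mul(Function('v')(11, 5), -54)) = Add(-24, Mul(5, -54)) = Add(-24, -270) = -294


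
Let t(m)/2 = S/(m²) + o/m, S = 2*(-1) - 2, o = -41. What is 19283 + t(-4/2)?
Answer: 19322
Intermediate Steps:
S = -4 (S = -2 - 2 = -4)
t(m) = -82/m - 8/m² (t(m) = 2*(-4/m² - 41/m) = 2*(-41/m - 4/m²) = -82/m - 8/m²)
19283 + t(-4/2) = 19283 + 2*(-4 - (-164)/2)/(-4/2)² = 19283 + 2*(-4 - (-164)/2)/(-4*½)² = 19283 + 2*(-4 - 41*(-2))/(-2)² = 19283 + 2*(¼)*(-4 + 82) = 19283 + 2*(¼)*78 = 19283 + 39 = 19322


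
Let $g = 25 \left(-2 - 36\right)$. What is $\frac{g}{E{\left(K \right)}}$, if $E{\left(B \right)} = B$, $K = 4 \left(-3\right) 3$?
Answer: $\frac{475}{18} \approx 26.389$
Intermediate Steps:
$K = -36$ ($K = \left(-12\right) 3 = -36$)
$g = -950$ ($g = 25 \left(-38\right) = -950$)
$\frac{g}{E{\left(K \right)}} = - \frac{950}{-36} = \left(-950\right) \left(- \frac{1}{36}\right) = \frac{475}{18}$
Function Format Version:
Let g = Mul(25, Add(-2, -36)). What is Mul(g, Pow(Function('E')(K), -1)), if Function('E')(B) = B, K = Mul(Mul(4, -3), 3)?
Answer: Rational(475, 18) ≈ 26.389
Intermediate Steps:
K = -36 (K = Mul(-12, 3) = -36)
g = -950 (g = Mul(25, -38) = -950)
Mul(g, Pow(Function('E')(K), -1)) = Mul(-950, Pow(-36, -1)) = Mul(-950, Rational(-1, 36)) = Rational(475, 18)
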